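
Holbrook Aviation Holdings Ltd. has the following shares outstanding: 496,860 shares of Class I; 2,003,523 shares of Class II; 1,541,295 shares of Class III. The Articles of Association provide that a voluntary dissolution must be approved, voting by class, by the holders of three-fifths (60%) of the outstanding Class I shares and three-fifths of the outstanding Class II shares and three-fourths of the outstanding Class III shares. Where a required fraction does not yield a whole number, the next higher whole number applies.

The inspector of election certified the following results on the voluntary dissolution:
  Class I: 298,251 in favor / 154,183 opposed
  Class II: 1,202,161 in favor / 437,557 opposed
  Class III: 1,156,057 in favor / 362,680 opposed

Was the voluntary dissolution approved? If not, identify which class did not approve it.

Approved — every class gave the required vote.

Class I: 3/5 of 496860 = 298116; 298,116 required, 298,251 in favor — approved.
Class II: 3/5 of 2003523 = 1202113.80, rounded up to 1202114; 1,202,114 required, 1,202,161 in favor — approved.
Class III: 3/4 of 1541295 = 1155971.25, rounded up to 1155972; 1,155,972 required, 1,156,057 in favor — approved.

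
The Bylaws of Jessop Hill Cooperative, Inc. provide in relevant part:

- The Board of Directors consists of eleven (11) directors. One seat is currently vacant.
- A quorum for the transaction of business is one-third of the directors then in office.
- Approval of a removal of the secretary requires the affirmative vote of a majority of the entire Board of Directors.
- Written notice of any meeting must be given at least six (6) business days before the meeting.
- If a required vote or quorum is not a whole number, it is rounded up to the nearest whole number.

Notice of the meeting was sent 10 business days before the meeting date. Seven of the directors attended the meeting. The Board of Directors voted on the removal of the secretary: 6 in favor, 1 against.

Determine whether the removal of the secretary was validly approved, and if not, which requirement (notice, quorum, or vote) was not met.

Notice: 10 business days given; 6 required (10 ≥ 6). Satisfied.
Quorum: 7 present; quorum is 4. Satisfied.
Vote: the removal of the secretary requires a majority of the entire Board of Directors (11). A majority of 11 is 6, so 6 affirmative votes are needed; 6 voted in favor. Satisfied.

Valid — all requirements satisfied.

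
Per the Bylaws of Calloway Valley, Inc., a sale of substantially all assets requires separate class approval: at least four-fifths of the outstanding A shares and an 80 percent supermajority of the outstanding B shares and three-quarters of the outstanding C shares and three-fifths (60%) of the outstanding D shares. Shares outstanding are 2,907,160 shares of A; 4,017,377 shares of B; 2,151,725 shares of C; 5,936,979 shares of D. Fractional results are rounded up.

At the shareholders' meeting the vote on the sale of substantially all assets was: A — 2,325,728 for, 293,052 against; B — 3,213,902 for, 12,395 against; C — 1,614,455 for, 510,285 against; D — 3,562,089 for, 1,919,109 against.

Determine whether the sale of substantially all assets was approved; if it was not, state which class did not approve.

A: 4/5 of 2907160 = 2325728; 2,325,728 required, 2,325,728 in favor — approved.
B: 4/5 of 4017377 = 3213901.60, rounded up to 3213902; 3,213,902 required, 3,213,902 in favor — approved.
C: 3/4 of 2151725 = 1613793.75, rounded up to 1613794; 1,613,794 required, 1,614,455 in favor — approved.
D: 3/5 of 5936979 = 3562187.40, rounded up to 3562188; 3,562,188 required, 3,562,089 in favor — not approved.

Not approved — the D shares did not give the required vote.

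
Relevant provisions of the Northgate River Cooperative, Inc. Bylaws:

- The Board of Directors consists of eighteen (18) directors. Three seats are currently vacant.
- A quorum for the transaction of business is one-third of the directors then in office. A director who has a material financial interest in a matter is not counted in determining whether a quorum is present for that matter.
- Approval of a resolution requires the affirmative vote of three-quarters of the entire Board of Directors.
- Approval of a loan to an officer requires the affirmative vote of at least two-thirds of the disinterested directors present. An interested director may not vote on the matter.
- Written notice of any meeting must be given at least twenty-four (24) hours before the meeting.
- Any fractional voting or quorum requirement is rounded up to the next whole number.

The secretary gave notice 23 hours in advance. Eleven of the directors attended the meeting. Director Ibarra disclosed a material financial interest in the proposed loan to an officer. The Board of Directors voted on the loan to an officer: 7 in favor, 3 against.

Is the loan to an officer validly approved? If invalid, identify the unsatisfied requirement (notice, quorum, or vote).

Notice: 23 hours given; 24 required (23 < 24). Not satisfied.
Quorum: 11 present, but the 1 interested director does not count, leaving 10. Quorum is 5. Satisfied.
Vote: the loan to an officer requires two-thirds of the disinterested directors present (11 − 1 = 10). 2/3 of 10 = 6.67, rounded up to 7, so 7 affirmative votes are needed; 7 voted in favor. Satisfied.

Invalid — notice requirement not satisfied.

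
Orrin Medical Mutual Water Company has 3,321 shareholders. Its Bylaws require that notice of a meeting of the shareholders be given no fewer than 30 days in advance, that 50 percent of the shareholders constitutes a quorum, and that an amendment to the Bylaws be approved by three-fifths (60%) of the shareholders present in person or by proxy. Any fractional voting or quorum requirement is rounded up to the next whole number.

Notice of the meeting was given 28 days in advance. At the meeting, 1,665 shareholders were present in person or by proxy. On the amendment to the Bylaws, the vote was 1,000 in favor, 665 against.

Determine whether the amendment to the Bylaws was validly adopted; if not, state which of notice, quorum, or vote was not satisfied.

Invalid — notice requirement not satisfied.

Notice: 28 days given; 30 required. Not satisfied.
Quorum: 50% of 3,321 = 1,660.50, rounded up to 1,661; 1,665 present. Satisfied.
Vote: requires three-fifths of those present (1,665); 3/5 of 1665 = 999, so 999 needed; 1,000 in favor. Satisfied.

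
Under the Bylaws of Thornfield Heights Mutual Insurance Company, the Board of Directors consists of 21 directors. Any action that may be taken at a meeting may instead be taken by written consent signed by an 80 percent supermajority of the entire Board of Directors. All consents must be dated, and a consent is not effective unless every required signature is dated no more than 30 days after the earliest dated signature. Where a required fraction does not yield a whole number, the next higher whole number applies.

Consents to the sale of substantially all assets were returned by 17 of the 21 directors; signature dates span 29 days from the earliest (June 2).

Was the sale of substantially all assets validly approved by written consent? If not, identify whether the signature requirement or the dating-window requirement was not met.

Signatures required: an 80 percent supermajority of 21 — 4/5 of 21 = 16.80, rounded up to 17, so 17 needed; 17 signed. Sufficient.
Dating window: the latest signature is 29 days after the earliest; the limit is 30 days. Within the window.

Effective — both the signature and dating-window requirements are satisfied.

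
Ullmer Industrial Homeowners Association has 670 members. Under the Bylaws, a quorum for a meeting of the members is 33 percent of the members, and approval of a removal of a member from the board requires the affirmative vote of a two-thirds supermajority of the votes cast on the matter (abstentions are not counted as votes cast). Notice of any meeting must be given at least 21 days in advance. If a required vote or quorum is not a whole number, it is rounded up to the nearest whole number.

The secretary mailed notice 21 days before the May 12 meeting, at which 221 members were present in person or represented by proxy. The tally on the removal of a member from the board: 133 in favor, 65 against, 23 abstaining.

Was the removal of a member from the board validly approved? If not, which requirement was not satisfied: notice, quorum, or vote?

Notice: 21 days given; 21 required. Satisfied.
Quorum: 33% of 670 = 221.10, rounded up to 222; 221 present. Not satisfied.
Vote: requires two-thirds of the votes cast (221 − 23 abstaining = 198); 2/3 of 198 = 132, so 132 needed; 133 in favor. Satisfied.

Invalid — quorum requirement not satisfied.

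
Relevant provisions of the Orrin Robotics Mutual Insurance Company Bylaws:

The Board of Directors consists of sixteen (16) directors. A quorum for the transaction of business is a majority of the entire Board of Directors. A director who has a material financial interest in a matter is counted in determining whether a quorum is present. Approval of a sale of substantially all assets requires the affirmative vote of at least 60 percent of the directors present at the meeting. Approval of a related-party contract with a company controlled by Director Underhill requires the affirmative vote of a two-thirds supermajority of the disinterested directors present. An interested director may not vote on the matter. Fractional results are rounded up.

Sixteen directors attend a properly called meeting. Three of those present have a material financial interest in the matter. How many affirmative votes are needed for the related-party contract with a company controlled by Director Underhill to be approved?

The related-party contract with a company controlled by Director Underhill requires two-thirds of the disinterested directors present (16 − 3 = 13).
2/3 of 13 = 8.67, rounded up to 9.

9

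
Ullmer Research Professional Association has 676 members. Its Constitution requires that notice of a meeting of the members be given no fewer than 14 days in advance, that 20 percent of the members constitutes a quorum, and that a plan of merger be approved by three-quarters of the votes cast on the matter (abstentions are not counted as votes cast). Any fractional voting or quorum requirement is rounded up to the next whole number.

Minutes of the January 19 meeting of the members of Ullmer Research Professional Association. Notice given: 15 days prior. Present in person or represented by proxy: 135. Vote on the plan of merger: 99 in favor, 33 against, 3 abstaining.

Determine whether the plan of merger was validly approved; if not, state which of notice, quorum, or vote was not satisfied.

Notice: 15 days given; 14 required. Satisfied.
Quorum: 20% of 676 = 135.20, rounded up to 136; 135 present. Not satisfied.
Vote: requires three-fourths of the votes cast (135 − 3 abstaining = 132); 3/4 of 132 = 99, so 99 needed; 99 in favor. Satisfied.

Invalid — quorum requirement not satisfied.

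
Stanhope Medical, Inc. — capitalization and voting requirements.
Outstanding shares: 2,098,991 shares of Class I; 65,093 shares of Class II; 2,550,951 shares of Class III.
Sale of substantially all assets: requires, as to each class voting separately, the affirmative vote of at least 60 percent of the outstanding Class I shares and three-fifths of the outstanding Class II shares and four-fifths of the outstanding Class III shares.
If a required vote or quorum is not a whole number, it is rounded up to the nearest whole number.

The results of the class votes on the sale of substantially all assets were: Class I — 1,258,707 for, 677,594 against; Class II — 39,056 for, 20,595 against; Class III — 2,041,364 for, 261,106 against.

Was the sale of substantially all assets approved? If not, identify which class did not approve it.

Class I: 3/5 of 2098991 = 1259394.60, rounded up to 1259395; 1,259,395 required, 1,258,707 in favor — not approved.
Class II: 3/5 of 65093 = 39055.80, rounded up to 39056; 39,056 required, 39,056 in favor — approved.
Class III: 4/5 of 2550951 = 2040760.80, rounded up to 2040761; 2,040,761 required, 2,041,364 in favor — approved.

Not approved — the Class I shares did not give the required vote.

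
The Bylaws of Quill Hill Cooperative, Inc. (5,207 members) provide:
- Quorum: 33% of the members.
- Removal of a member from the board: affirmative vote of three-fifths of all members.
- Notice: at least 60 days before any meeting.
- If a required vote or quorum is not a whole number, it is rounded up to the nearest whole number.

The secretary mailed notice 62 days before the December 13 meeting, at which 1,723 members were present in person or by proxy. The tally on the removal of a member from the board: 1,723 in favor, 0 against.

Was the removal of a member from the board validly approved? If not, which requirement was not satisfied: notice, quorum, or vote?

Invalid — vote requirement not satisfied.

Notice: 62 days given; 60 required. Satisfied.
Quorum: 33% of 5,207 = 1,718.31, rounded up to 1,719; 1,723 present. Satisfied.
Vote: requires three-fifths of all members (5,207); 3/5 of 5207 = 3124.20, rounded up to 3125, so 3,125 needed; 1,723 in favor. Not satisfied.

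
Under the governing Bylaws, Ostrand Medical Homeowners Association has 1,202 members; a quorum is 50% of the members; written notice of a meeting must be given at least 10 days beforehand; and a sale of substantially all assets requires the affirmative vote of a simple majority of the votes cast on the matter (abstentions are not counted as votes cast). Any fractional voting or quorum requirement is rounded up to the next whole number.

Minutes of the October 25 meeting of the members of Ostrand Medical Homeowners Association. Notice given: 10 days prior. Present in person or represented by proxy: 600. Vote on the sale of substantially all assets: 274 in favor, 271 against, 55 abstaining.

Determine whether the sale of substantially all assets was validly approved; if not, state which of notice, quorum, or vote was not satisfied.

Notice: 10 days given; 10 required. Satisfied.
Quorum: 50% of 1,202 = 601; 600 present. Not satisfied.
Vote: requires a majority of the votes cast (600 − 55 abstaining = 545); a majority of 545 is 273, so 273 needed; 274 in favor. Satisfied.

Invalid — quorum requirement not satisfied.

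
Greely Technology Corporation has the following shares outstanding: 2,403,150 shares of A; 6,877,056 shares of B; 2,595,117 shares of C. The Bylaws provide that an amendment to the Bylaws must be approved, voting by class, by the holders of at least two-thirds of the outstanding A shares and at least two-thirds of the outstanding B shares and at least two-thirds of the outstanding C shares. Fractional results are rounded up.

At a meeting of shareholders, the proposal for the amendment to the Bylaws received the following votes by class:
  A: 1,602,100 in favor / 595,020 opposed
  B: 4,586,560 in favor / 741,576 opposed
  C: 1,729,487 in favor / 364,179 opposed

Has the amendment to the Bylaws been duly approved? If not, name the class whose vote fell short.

A: 2/3 of 2403150 = 1602100; 1,602,100 required, 1,602,100 in favor — approved.
B: 2/3 of 6877056 = 4584704; 4,584,704 required, 4,586,560 in favor — approved.
C: 2/3 of 2595117 = 1730078; 1,730,078 required, 1,729,487 in favor — not approved.

Not approved — the C shares did not give the required vote.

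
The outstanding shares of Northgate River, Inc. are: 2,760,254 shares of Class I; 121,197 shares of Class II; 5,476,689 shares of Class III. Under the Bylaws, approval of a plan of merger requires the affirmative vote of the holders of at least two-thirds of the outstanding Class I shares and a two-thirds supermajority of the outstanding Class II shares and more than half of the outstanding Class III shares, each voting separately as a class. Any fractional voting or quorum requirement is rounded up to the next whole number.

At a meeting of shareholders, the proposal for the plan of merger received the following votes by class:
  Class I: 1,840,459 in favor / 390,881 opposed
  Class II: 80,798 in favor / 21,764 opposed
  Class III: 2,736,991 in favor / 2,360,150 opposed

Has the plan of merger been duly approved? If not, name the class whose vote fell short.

Class I: 2/3 of 2760254 = 1840169.33, rounded up to 1840170; 1,840,170 required, 1,840,459 in favor — approved.
Class II: 2/3 of 121197 = 80798; 80,798 required, 80,798 in favor — approved.
Class III: a majority of 5476689 is 2738345; 2,738,345 required, 2,736,991 in favor — not approved.

Not approved — the Class III shares did not give the required vote.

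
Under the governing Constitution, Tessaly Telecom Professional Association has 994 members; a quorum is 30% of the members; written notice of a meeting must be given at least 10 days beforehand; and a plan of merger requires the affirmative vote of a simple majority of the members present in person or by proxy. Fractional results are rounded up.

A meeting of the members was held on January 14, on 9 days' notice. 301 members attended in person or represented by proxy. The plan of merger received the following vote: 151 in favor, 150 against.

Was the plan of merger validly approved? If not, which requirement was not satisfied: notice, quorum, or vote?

Notice: 9 days given; 10 required. Not satisfied.
Quorum: 30% of 994 = 298.20, rounded up to 299; 301 present. Satisfied.
Vote: requires a majority of those present (301); a majority of 301 is 151, so 151 needed; 151 in favor. Satisfied.

Invalid — notice requirement not satisfied.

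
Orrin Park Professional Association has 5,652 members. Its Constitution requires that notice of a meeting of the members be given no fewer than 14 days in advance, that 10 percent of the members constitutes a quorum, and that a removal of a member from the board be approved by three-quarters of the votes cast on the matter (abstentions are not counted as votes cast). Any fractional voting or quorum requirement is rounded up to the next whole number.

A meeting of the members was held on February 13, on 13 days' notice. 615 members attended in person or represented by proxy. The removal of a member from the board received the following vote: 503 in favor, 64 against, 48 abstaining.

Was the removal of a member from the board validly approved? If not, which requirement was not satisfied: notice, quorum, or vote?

Notice: 13 days given; 14 required. Not satisfied.
Quorum: 10% of 5,652 = 565.20, rounded up to 566; 615 present. Satisfied.
Vote: requires three-fourths of the votes cast (615 − 48 abstaining = 567); 3/4 of 567 = 425.25, rounded up to 426, so 426 needed; 503 in favor. Satisfied.

Invalid — notice requirement not satisfied.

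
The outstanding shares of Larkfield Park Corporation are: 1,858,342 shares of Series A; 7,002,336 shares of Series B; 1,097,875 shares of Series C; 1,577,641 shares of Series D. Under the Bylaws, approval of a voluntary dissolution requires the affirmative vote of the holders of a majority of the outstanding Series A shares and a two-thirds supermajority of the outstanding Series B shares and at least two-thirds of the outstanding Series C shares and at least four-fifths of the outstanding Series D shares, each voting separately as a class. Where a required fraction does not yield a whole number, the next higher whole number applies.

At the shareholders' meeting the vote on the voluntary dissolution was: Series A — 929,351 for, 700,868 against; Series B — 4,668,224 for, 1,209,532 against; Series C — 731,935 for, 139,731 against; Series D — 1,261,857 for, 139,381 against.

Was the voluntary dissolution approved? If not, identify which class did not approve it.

Series A: a majority of 1858342 is 929172; 929,172 required, 929,351 in favor — approved.
Series B: 2/3 of 7002336 = 4668224; 4,668,224 required, 4,668,224 in favor — approved.
Series C: 2/3 of 1097875 = 731916.67, rounded up to 731917; 731,917 required, 731,935 in favor — approved.
Series D: 4/5 of 1577641 = 1262112.80, rounded up to 1262113; 1,262,113 required, 1,261,857 in favor — not approved.

Not approved — the Series D shares did not give the required vote.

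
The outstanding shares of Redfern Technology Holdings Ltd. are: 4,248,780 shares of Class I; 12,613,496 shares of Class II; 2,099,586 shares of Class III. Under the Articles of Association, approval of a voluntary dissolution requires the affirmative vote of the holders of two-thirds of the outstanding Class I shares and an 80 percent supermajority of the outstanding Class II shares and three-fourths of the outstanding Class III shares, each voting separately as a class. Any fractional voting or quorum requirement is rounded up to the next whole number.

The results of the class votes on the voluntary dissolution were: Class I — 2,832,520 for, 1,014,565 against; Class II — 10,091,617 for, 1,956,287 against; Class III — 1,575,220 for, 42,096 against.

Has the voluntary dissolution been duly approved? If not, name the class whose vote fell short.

Approved — every class gave the required vote.

Class I: 2/3 of 4248780 = 2832520; 2,832,520 required, 2,832,520 in favor — approved.
Class II: 4/5 of 12613496 = 10090796.80, rounded up to 10090797; 10,090,797 required, 10,091,617 in favor — approved.
Class III: 3/4 of 2099586 = 1574689.50, rounded up to 1574690; 1,574,690 required, 1,575,220 in favor — approved.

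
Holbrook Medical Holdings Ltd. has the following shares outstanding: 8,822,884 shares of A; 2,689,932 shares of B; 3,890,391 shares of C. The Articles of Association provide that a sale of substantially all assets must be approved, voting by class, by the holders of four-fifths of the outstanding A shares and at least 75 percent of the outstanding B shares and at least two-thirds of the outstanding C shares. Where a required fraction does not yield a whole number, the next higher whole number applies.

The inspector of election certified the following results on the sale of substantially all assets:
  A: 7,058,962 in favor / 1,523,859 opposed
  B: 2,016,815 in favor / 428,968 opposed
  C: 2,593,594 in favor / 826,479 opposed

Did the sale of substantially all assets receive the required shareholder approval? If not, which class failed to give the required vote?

A: 4/5 of 8822884 = 7058307.20, rounded up to 7058308; 7,058,308 required, 7,058,962 in favor — approved.
B: 3/4 of 2689932 = 2017449; 2,017,449 required, 2,016,815 in favor — not approved.
C: 2/3 of 3890391 = 2593594; 2,593,594 required, 2,593,594 in favor — approved.

Not approved — the B shares did not give the required vote.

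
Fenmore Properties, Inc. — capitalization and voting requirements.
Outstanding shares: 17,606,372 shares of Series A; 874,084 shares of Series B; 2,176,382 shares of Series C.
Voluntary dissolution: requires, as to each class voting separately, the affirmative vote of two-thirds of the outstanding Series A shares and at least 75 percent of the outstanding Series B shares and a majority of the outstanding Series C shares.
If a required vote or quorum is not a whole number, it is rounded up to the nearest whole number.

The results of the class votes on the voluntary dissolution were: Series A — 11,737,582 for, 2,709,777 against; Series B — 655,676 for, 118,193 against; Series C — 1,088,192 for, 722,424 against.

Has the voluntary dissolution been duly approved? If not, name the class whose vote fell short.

Series A: 2/3 of 17606372 = 11737581.33, rounded up to 11737582; 11,737,582 required, 11,737,582 in favor — approved.
Series B: 3/4 of 874084 = 655563; 655,563 required, 655,676 in favor — approved.
Series C: a majority of 2176382 is 1088192; 1,088,192 required, 1,088,192 in favor — approved.

Approved — every class gave the required vote.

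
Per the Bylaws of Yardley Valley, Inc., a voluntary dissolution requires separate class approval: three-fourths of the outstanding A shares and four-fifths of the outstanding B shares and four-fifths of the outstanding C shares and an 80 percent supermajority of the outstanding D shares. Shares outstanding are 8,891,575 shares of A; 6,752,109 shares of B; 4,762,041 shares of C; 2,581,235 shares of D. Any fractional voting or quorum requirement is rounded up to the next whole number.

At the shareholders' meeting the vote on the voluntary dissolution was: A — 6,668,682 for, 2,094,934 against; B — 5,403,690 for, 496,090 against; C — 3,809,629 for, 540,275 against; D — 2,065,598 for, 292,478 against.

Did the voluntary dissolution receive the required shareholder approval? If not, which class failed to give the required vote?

Not approved — the C shares did not give the required vote.

A: 3/4 of 8891575 = 6668681.25, rounded up to 6668682; 6,668,682 required, 6,668,682 in favor — approved.
B: 4/5 of 6752109 = 5401687.20, rounded up to 5401688; 5,401,688 required, 5,403,690 in favor — approved.
C: 4/5 of 4762041 = 3809632.80, rounded up to 3809633; 3,809,633 required, 3,809,629 in favor — not approved.
D: 4/5 of 2581235 = 2064988; 2,064,988 required, 2,065,598 in favor — approved.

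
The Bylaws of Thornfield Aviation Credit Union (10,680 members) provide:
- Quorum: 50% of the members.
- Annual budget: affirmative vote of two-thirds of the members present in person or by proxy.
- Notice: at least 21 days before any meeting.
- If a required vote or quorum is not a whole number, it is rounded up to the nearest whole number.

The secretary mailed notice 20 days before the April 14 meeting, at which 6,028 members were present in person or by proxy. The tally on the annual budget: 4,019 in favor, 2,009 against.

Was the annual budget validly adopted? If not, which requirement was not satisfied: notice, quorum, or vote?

Invalid — notice requirement not satisfied.

Notice: 20 days given; 21 required. Not satisfied.
Quorum: 50% of 10,680 = 5,340; 6,028 present. Satisfied.
Vote: requires two-thirds of those present (6,028); 2/3 of 6028 = 4018.67, rounded up to 4019, so 4,019 needed; 4,019 in favor. Satisfied.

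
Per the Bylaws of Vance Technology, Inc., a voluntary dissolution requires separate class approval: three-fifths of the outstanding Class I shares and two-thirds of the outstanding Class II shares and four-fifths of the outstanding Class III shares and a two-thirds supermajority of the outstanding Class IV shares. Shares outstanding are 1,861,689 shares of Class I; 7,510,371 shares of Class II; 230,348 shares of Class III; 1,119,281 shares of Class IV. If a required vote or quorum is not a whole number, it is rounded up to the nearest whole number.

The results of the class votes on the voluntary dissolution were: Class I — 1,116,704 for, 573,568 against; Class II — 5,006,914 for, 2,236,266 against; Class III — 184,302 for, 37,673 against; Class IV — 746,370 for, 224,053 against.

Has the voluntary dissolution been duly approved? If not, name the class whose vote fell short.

Class I: 3/5 of 1861689 = 1117013.40, rounded up to 1117014; 1,117,014 required, 1,116,704 in favor — not approved.
Class II: 2/3 of 7510371 = 5006914; 5,006,914 required, 5,006,914 in favor — approved.
Class III: 4/5 of 230348 = 184278.40, rounded up to 184279; 184,279 required, 184,302 in favor — approved.
Class IV: 2/3 of 1119281 = 746187.33, rounded up to 746188; 746,188 required, 746,370 in favor — approved.

Not approved — the Class I shares did not give the required vote.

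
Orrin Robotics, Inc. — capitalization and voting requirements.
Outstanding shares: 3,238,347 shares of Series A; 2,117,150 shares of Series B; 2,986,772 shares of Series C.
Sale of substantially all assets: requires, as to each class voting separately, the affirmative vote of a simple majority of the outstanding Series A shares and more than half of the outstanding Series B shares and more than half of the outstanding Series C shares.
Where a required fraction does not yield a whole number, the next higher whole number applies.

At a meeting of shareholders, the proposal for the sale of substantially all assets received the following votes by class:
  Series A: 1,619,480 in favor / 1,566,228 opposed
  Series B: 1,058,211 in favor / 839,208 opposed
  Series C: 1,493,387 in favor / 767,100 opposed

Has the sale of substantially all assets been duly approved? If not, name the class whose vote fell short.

Not approved — the Series B shares did not give the required vote.

Series A: a majority of 3238347 is 1619174; 1,619,174 required, 1,619,480 in favor — approved.
Series B: a majority of 2117150 is 1058576; 1,058,576 required, 1,058,211 in favor — not approved.
Series C: a majority of 2986772 is 1493387; 1,493,387 required, 1,493,387 in favor — approved.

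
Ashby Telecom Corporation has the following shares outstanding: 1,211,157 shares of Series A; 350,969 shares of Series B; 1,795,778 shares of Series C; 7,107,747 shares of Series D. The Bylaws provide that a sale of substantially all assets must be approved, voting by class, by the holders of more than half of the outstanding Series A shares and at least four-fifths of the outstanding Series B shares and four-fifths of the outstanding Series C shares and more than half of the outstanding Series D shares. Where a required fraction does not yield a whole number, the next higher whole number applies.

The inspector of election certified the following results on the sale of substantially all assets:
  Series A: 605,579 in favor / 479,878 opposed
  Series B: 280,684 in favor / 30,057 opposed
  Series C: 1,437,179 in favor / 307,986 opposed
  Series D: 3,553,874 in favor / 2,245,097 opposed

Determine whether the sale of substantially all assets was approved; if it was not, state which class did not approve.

Not approved — the Series B shares did not give the required vote.

Series A: a majority of 1211157 is 605579; 605,579 required, 605,579 in favor — approved.
Series B: 4/5 of 350969 = 280775.20, rounded up to 280776; 280,776 required, 280,684 in favor — not approved.
Series C: 4/5 of 1795778 = 1436622.40, rounded up to 1436623; 1,436,623 required, 1,437,179 in favor — approved.
Series D: a majority of 7107747 is 3553874; 3,553,874 required, 3,553,874 in favor — approved.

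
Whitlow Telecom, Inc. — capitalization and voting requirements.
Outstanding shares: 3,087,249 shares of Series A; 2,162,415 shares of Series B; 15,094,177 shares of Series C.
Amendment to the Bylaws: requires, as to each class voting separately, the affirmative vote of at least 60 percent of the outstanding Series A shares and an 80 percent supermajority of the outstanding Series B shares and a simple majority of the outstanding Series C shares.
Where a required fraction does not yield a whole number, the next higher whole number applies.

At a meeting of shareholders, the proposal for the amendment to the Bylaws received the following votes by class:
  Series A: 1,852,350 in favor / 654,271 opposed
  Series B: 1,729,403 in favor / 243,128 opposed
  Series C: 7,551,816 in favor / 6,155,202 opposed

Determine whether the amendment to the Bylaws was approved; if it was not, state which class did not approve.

Series A: 3/5 of 3087249 = 1852349.40, rounded up to 1852350; 1,852,350 required, 1,852,350 in favor — approved.
Series B: 4/5 of 2162415 = 1729932; 1,729,932 required, 1,729,403 in favor — not approved.
Series C: a majority of 15094177 is 7547089; 7,547,089 required, 7,551,816 in favor — approved.

Not approved — the Series B shares did not give the required vote.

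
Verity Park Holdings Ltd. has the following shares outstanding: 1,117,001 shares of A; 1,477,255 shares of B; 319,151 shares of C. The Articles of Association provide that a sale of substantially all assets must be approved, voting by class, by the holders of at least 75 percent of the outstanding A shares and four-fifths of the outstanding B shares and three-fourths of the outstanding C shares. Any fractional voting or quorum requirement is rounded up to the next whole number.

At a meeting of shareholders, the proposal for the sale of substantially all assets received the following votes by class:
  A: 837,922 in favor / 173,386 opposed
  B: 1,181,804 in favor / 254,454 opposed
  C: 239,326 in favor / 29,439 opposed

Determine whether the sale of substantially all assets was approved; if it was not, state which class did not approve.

Not approved — the C shares did not give the required vote.

A: 3/4 of 1117001 = 837750.75, rounded up to 837751; 837,751 required, 837,922 in favor — approved.
B: 4/5 of 1477255 = 1181804; 1,181,804 required, 1,181,804 in favor — approved.
C: 3/4 of 319151 = 239363.25, rounded up to 239364; 239,364 required, 239,326 in favor — not approved.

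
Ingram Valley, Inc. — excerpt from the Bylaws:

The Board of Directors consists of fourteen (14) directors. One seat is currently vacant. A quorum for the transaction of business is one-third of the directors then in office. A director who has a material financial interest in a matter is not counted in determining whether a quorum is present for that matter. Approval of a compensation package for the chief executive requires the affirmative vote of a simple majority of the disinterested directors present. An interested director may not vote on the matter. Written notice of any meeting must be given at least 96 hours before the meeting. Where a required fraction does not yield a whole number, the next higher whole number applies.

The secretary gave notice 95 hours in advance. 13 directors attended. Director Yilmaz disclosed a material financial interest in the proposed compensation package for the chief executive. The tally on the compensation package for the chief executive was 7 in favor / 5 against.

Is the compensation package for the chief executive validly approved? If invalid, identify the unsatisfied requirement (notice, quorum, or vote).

Notice: 95 hours given; 96 required (95 < 96). Not satisfied.
Quorum: 13 present, but the 1 interested director does not count, leaving 12. Quorum is 5. Satisfied.
Vote: the compensation package for the chief executive requires a majority of the disinterested directors present (13 − 1 = 12). A majority of 12 is 7, so 7 affirmative votes are needed; 7 voted in favor. Satisfied.

Invalid — notice requirement not satisfied.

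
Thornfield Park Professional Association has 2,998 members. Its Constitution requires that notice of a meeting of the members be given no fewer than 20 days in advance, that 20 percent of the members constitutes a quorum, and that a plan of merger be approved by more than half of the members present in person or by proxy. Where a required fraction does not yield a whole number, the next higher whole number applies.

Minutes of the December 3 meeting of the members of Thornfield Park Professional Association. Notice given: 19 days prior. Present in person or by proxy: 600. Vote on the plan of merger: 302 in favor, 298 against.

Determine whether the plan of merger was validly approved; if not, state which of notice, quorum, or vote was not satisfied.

Invalid — notice requirement not satisfied.

Notice: 19 days given; 20 required. Not satisfied.
Quorum: 20% of 2,998 = 599.60, rounded up to 600; 600 present. Satisfied.
Vote: requires a majority of those present (600); a majority of 600 is 301, so 301 needed; 302 in favor. Satisfied.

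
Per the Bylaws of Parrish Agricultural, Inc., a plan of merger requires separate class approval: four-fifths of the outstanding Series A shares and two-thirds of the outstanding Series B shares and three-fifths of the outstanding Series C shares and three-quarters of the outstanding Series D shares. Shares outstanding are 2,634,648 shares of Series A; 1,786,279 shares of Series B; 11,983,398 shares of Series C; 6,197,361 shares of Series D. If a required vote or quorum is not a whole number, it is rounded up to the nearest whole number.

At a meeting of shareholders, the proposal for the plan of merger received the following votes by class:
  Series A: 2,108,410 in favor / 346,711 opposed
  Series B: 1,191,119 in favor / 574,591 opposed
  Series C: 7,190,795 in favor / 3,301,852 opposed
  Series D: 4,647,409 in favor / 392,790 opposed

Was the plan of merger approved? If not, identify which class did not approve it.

Not approved — the Series D shares did not give the required vote.

Series A: 4/5 of 2634648 = 2107718.40, rounded up to 2107719; 2,107,719 required, 2,108,410 in favor — approved.
Series B: 2/3 of 1786279 = 1190852.67, rounded up to 1190853; 1,190,853 required, 1,191,119 in favor — approved.
Series C: 3/5 of 11983398 = 7190038.80, rounded up to 7190039; 7,190,039 required, 7,190,795 in favor — approved.
Series D: 3/4 of 6197361 = 4648020.75, rounded up to 4648021; 4,648,021 required, 4,647,409 in favor — not approved.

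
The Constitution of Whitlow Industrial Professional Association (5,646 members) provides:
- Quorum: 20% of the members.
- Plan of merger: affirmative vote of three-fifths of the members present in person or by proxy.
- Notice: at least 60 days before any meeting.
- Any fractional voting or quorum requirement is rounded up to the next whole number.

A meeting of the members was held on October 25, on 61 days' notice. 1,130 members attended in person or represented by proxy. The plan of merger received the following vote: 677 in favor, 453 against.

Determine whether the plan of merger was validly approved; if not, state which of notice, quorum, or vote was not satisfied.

Invalid — vote requirement not satisfied.

Notice: 61 days given; 60 required. Satisfied.
Quorum: 20% of 5,646 = 1,129.20, rounded up to 1,130; 1,130 present. Satisfied.
Vote: requires three-fifths of those present (1,130); 3/5 of 1130 = 678, so 678 needed; 677 in favor. Not satisfied.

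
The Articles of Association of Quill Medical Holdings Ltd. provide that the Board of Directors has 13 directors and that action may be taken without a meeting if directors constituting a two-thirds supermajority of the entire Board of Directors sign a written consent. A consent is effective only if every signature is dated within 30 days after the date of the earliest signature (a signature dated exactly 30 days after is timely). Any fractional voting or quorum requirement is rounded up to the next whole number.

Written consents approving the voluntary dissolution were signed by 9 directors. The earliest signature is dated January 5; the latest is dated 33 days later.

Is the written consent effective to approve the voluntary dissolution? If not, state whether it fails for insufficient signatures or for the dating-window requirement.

Not effective — dating-window requirement not satisfied.

Signatures required: a two-thirds supermajority of 13 — 2/3 of 13 = 8.67, rounded up to 9, so 9 needed; 9 signed. Sufficient.
Dating window: the latest signature is 33 days after the earliest; the limit is 30 days. Outside the window.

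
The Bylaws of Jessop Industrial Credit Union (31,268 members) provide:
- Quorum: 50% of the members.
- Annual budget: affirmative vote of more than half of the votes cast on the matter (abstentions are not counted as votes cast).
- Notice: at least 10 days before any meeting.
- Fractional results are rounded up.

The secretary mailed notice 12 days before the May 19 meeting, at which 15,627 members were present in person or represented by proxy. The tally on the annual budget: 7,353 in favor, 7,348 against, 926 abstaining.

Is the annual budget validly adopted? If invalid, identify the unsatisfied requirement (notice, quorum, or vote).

Invalid — quorum requirement not satisfied.

Notice: 12 days given; 10 required. Satisfied.
Quorum: 50% of 31,268 = 15,634; 15,627 present. Not satisfied.
Vote: requires a majority of the votes cast (15,627 − 926 abstaining = 14,701); a majority of 14701 is 7351, so 7,351 needed; 7,353 in favor. Satisfied.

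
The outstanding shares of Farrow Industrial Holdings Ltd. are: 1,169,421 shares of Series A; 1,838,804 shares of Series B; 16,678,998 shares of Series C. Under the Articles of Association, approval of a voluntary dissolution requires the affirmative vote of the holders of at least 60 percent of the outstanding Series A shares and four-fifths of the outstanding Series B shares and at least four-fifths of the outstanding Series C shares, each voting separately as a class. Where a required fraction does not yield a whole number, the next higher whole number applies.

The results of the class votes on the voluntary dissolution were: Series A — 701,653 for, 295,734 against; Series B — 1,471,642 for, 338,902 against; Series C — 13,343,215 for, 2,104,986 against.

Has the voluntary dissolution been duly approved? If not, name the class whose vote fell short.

Approved — every class gave the required vote.

Series A: 3/5 of 1169421 = 701652.60, rounded up to 701653; 701,653 required, 701,653 in favor — approved.
Series B: 4/5 of 1838804 = 1471043.20, rounded up to 1471044; 1,471,044 required, 1,471,642 in favor — approved.
Series C: 4/5 of 16678998 = 13343198.40, rounded up to 13343199; 13,343,199 required, 13,343,215 in favor — approved.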